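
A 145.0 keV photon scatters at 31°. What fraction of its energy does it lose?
0.0390 (or 3.90%)

Calculate initial and final photon energies:

Initial: E₀ = 145.0 keV → λ₀ = 8.5506 pm
Compton shift: Δλ = 0.3466 pm
Final wavelength: λ' = 8.8972 pm
Final energy: E' = 139.3521 keV

Fractional energy loss:
(E₀ - E')/E₀ = (145.0000 - 139.3521)/145.0000
= 5.6479/145.0000
= 0.0390
= 3.90%

(Intermediate values are shown rounded; full precision is carried through to the final answer.)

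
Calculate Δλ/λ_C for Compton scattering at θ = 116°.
1.4384 λ_C

The Compton shift formula is:
Δλ = λ_C(1 - cos θ)

Dividing both sides by λ_C:
Δλ/λ_C = 1 - cos θ

For θ = 116°:
Δλ/λ_C = 1 - cos(116°)
Δλ/λ_C = 1 - -0.4384
Δλ/λ_C = 1.4384

This means the shift is 1.4384 × λ_C = 3.4899 pm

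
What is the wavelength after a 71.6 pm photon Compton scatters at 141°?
75.9119 pm

Using the Compton scattering formula:
λ' = λ + Δλ = λ + λ_C(1 - cos θ)

Given:
- Initial wavelength λ = 71.6 pm
- Scattering angle θ = 141°
- Compton wavelength λ_C ≈ 2.4263 pm

Calculate the shift:
Δλ = 2.4263 × (1 - cos(141°))
Δλ = 2.4263 × 1.7771
Δλ = 4.3119 pm

Final wavelength:
λ' = 71.6 + 4.3119 = 75.9119 pm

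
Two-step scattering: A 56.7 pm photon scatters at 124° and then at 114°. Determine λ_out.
63.8963 pm

Apply Compton shift twice:

First scattering at θ₁ = 124°:
Δλ₁ = λ_C(1 - cos(124°))
Δλ₁ = 2.4263 × 1.5592
Δλ₁ = 3.7831 pm

After first scattering:
λ₁ = 56.7 + 3.7831 = 60.4831 pm

Second scattering at θ₂ = 114°:
Δλ₂ = λ_C(1 - cos(114°))
Δλ₂ = 2.4263 × 1.4067
Δλ₂ = 3.4132 pm

Final wavelength:
λ₂ = 60.4831 + 3.4132 = 63.8963 pm

Total shift: Δλ_total = 3.7831 + 3.4132 = 7.1963 pm

(Intermediate values are shown rounded; full precision is carried through to the final answer.)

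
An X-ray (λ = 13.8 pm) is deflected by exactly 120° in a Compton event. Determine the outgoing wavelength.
17.4395 pm

Using the Compton formula: λ' = λ + λ_C(1 − cos θ)

For θ = 120°, cos θ = -1/2 (exact) = -0.5000, so:
1 − cos 120° = 1 − (-1/2) = 1.5000

Δλ = λ_C × 1.5000 = 2.4263 × 1.5000 = 3.6395 pm

λ' = 13.8 + 3.6395 = 17.4395 pm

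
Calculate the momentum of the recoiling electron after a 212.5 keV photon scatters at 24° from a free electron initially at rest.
4.6564e-23 kg·m/s

The electron is initially at rest, so by conservation of momentum:
p⃗_e = p⃗₀ − p⃗'  (incident photon momentum minus scattered photon momentum)

Photon momentum magnitudes (p = h/λ = E/c):
λ₀ = hc/E₀ = 5.8346 pm → p₀ = h/λ₀ = 1.1357e-22 kg·m/s
Δλ = λ_C(1 − cos 24°) = 0.2098 pm
λ' = 6.0443 pm → p' = h/λ' = 1.0962e-22 kg·m/s

The scattered photon makes angle θ = 24° with the incident direction, so by the law of cosines:
|p⃗_e|² = p₀² + p'² − 2p₀p'cos θ
|p⃗_e|² = (1.1357e-22)² + (1.0962e-22)² − 2·1.1357e-22·1.0962e-22·cos(24°)
|p⃗_e| = 4.6564e-23 kg·m/s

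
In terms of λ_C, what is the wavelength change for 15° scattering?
0.0341 λ_C

The Compton shift formula is:
Δλ = λ_C(1 - cos θ)

Dividing both sides by λ_C:
Δλ/λ_C = 1 - cos θ

For θ = 15°:
Δλ/λ_C = 1 - cos(15°)
Δλ/λ_C = 1 - 0.9659
Δλ/λ_C = 0.0341

This means the shift is 0.0341 × λ_C = 0.0827 pm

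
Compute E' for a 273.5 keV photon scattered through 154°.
135.6456 keV

First convert energy to wavelength:
λ = hc/E, with hc ≈ 1239.842 keV·pm (i.e. 1239.842 eV·nm)

For E = 273.5 keV = 273500 eV:
λ = 1239.842 keV·pm / 273.5 keV
λ = 4.5332 pm

Calculate the Compton shift:
Δλ = λ_C(1 - cos(154°)) = 2.4263 × 1.8988
Δλ = 4.6071 pm

Final wavelength:
λ' = 4.5332 + 4.6071 = 9.1403 pm

Final energy:
E' = hc/λ' = 1239.842 / 9.1403 = 135.6456 keV

(Intermediate values are shown rounded; full precision is carried through to the final answer.)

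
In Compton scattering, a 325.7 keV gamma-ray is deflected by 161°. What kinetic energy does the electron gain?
180.3003 keV

By energy conservation: K_e = E_initial - E_final

First find the scattered photon energy:
Initial wavelength: λ = hc/E = 3.8067 pm
Compton shift: Δλ = λ_C(1 - cos(161°)) = 4.7204 pm
Final wavelength: λ' = 3.8067 + 4.7204 = 8.5271 pm
Final photon energy: E' = hc/λ' = 145.3997 keV

Electron kinetic energy:
K_e = E - E' = 325.7000 - 145.3997 = 180.3003 keV

(Intermediate values are shown rounded; full precision is carried through to the final answer.)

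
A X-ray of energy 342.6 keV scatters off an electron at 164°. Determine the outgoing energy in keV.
147.9958 keV

First convert energy to wavelength:
λ = hc/E, with hc ≈ 1239.842 keV·pm (i.e. 1239.842 eV·nm)

For E = 342.6 keV = 342600 eV:
λ = 1239.842 keV·pm / 342.6 keV
λ = 3.6189 pm

Calculate the Compton shift:
Δλ = λ_C(1 - cos(164°)) = 2.4263 × 1.9613
Δλ = 4.7586 pm

Final wavelength:
λ' = 3.6189 + 4.7586 = 8.3775 pm

Final energy:
E' = hc/λ' = 1239.842 / 8.3775 = 147.9958 keV

(Intermediate values are shown rounded; full precision is carried through to the final answer.)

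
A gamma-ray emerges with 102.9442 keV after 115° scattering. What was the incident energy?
144.3000 keV

Convert final energy to wavelength (hc ≈ 1239.842 keV·pm):
λ' = hc/E' = 1239.842 / 102.9442 = 12.0438 pm

Calculate the Compton shift:
Δλ = λ_C(1 - cos(115°))
Δλ = 2.4263 × (1 - cos(115°))
Δλ = 3.4517 pm

Initial wavelength:
λ = λ' - Δλ = 12.0438 - 3.4517 = 8.5921 pm

Initial energy:
E = hc/λ = 1239.842 / 8.5921 = 144.3000 keV

(Intermediate values are shown rounded; full precision is carried through to the final answer.)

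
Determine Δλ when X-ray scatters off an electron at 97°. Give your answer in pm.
2.7220 pm

Using the Compton scattering formula:
Δλ = λ_C(1 - cos θ)

where λ_C = h/(m_e·c) ≈ 2.4263 pm is the Compton wavelength of an electron.

For θ = 97°:
cos(97°) = -0.1219
1 - cos(97°) = 1.1219

Δλ = 2.4263 × 1.1219
Δλ = 2.7220 pm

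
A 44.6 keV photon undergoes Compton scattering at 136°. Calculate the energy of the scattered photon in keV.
38.7804 keV

First convert energy to wavelength:
λ = hc/E, with hc ≈ 1239.842 keV·pm (i.e. 1239.842 eV·nm)

For E = 44.6 keV = 44600 eV:
λ = 1239.842 keV·pm / 44.6 keV
λ = 27.7991 pm

Calculate the Compton shift:
Δλ = λ_C(1 - cos(136°)) = 2.4263 × 1.7193
Δλ = 4.1717 pm

Final wavelength:
λ' = 27.7991 + 4.1717 = 31.9708 pm

Final energy:
E' = hc/λ' = 1239.842 / 31.9708 = 38.7804 keV

(Intermediate values are shown rounded; full precision is carried through to the final answer.)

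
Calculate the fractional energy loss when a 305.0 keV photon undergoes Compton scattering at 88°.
0.3655 (or 36.55%)

Calculate initial and final photon energies:

Initial: E₀ = 305.0 keV → λ₀ = 4.0651 pm
Compton shift: Δλ = 2.3416 pm
Final wavelength: λ' = 6.4067 pm
Final energy: E' = 193.5231 keV

Fractional energy loss:
(E₀ - E')/E₀ = (305.0000 - 193.5231)/305.0000
= 111.4769/305.0000
= 0.3655
= 36.55%

(Intermediate values are shown rounded; full precision is carried through to the final answer.)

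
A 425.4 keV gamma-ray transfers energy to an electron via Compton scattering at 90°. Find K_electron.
193.2565 keV

By energy conservation: K_e = E_initial - E_final

First find the scattered photon energy:
Initial wavelength: λ = hc/E = 2.9145 pm
Compton shift: Δλ = λ_C(1 - cos(90°)) = 2.4263 pm
Final wavelength: λ' = 2.9145 + 2.4263 = 5.3408 pm
Final photon energy: E' = hc/λ' = 232.1435 keV

Electron kinetic energy:
K_e = E - E' = 425.4000 - 232.1435 = 193.2565 keV

(Intermediate values are shown rounded; full precision is carried through to the final answer.)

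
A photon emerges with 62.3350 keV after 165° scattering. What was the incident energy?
81.9999 keV

Convert final energy to wavelength (hc ≈ 1239.842 keV·pm):
λ' = hc/E' = 1239.842 / 62.3350 = 19.8900 pm

Calculate the Compton shift:
Δλ = λ_C(1 - cos(165°))
Δλ = 2.4263 × (1 - cos(165°))
Δλ = 4.7699 pm

Initial wavelength:
λ = λ' - Δλ = 19.8900 - 4.7699 = 15.1200 pm

Initial energy:
E = hc/λ = 1239.842 / 15.1200 = 81.9999 keV

(Intermediate values are shown rounded; full precision is carried through to the final answer.)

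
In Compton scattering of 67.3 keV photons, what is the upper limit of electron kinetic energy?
14.0313 keV

Maximum energy transfer occurs at θ = 180° (backscattering).

Initial photon: E₀ = 67.3 keV → λ₀ = 18.4226 pm

Maximum Compton shift (at 180°):
Δλ_max = 2λ_C = 2 × 2.4263 = 4.8526 pm

Final wavelength:
λ' = 18.4226 + 4.8526 = 23.2752 pm

Minimum photon energy (maximum energy to electron):
E'_min = hc/λ' = 53.2687 keV

Maximum electron kinetic energy:
K_max = E₀ - E'_min = 67.3000 - 53.2687 = 14.0313 keV

(Intermediate values are shown rounded; full precision is carried through to the final answer.)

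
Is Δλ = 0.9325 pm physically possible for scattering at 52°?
Yes, consistent

Calculate the expected shift for θ = 52°:

Δλ_expected = λ_C(1 - cos(52°))
Δλ_expected = 2.4263 × (1 - cos(52°))
Δλ_expected = 2.4263 × 0.3843
Δλ_expected = 0.9325 pm

Given shift: 0.9325 pm
Expected shift: 0.9325 pm
Difference: 0.0000 pm

The values match. This is consistent with Compton scattering at the stated angle.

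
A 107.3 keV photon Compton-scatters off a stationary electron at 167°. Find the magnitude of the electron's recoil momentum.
9.7272e-23 kg·m/s

The electron is initially at rest, so by conservation of momentum:
p⃗_e = p⃗₀ − p⃗'  (incident photon momentum minus scattered photon momentum)

Photon momentum magnitudes (p = h/λ = E/c):
λ₀ = hc/E₀ = 11.5549 pm → p₀ = h/λ₀ = 5.7344e-23 kg·m/s
Δλ = λ_C(1 − cos 167°) = 4.7904 pm
λ' = 16.3453 pm → p' = h/λ' = 4.0538e-23 kg·m/s

The scattered photon makes angle θ = 167° with the incident direction, so by the law of cosines:
|p⃗_e|² = p₀² + p'² − 2p₀p'cos θ
|p⃗_e|² = (5.7344e-23)² + (4.0538e-23)² − 2·5.7344e-23·4.0538e-23·cos(167°)
|p⃗_e| = 9.7272e-23 kg·m/s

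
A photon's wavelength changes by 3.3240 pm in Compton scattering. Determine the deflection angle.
111.71°

From the Compton formula Δλ = λ_C(1 - cos θ), we can solve for θ:

cos θ = 1 - Δλ/λ_C

Given:
- Δλ = 3.3240 pm
- λ_C = h/(m_e·c) ≈ 2.42631024 pm

cos θ = 1 - 3.3240/2.42631024
cos θ = 1 - 1.369981
cos θ = -0.369981

θ = arccos(-0.369981)
θ = 111.71°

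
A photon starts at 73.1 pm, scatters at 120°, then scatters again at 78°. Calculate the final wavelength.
78.6613 pm

Apply Compton shift twice:

First scattering at θ₁ = 120°:
Δλ₁ = λ_C(1 - cos(120°))
Δλ₁ = 2.4263 × 1.5000
Δλ₁ = 3.6395 pm

After first scattering:
λ₁ = 73.1 + 3.6395 = 76.7395 pm

Second scattering at θ₂ = 78°:
Δλ₂ = λ_C(1 - cos(78°))
Δλ₂ = 2.4263 × 0.7921
Δλ₂ = 1.9219 pm

Final wavelength:
λ₂ = 76.7395 + 1.9219 = 78.6613 pm

Total shift: Δλ_total = 3.6395 + 1.9219 = 5.5613 pm

(Intermediate values are shown rounded; full precision is carried through to the final answer.)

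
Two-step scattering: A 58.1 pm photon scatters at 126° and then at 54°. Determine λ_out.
62.9526 pm

Apply Compton shift twice:

First scattering at θ₁ = 126°:
Δλ₁ = λ_C(1 - cos(126°))
Δλ₁ = 2.4263 × 1.5878
Δλ₁ = 3.8525 pm

After first scattering:
λ₁ = 58.1 + 3.8525 = 61.9525 pm

Second scattering at θ₂ = 54°:
Δλ₂ = λ_C(1 - cos(54°))
Δλ₂ = 2.4263 × 0.4122
Δλ₂ = 1.0002 pm

Final wavelength:
λ₂ = 61.9525 + 1.0002 = 62.9526 pm

Total shift: Δλ_total = 3.8525 + 1.0002 = 4.8526 pm

(Intermediate values are shown rounded; full precision is carried through to the final answer.)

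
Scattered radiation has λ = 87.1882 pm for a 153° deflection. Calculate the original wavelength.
82.6000 pm

From λ' = λ + Δλ, we have λ = λ' - Δλ

First calculate the Compton shift:
Δλ = λ_C(1 - cos θ)
Δλ = 2.4263 × (1 - cos(153°))
Δλ = 2.4263 × 1.8910
Δλ = 4.5882 pm

Initial wavelength:
λ = λ' - Δλ
λ = 87.1882 - 4.5882
λ = 82.6000 pm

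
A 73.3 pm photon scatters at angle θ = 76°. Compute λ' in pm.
75.1393 pm

Using the Compton scattering formula:
λ' = λ + Δλ = λ + λ_C(1 - cos θ)

Given:
- Initial wavelength λ = 73.3 pm
- Scattering angle θ = 76°
- Compton wavelength λ_C ≈ 2.4263 pm

Calculate the shift:
Δλ = 2.4263 × (1 - cos(76°))
Δλ = 2.4263 × 0.7581
Δλ = 1.8393 pm

Final wavelength:
λ' = 73.3 + 1.8393 = 75.1393 pm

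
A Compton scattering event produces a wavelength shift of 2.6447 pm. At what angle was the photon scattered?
95.16°

From the Compton formula Δλ = λ_C(1 - cos θ), we can solve for θ:

cos θ = 1 - Δλ/λ_C

Given:
- Δλ = 2.6447 pm
- λ_C = h/(m_e·c) ≈ 2.42631024 pm

cos θ = 1 - 2.6447/2.42631024
cos θ = 1 - 1.090009
cos θ = -0.090009

θ = arccos(-0.090009)
θ = 95.16°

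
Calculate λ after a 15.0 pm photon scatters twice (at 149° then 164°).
24.2647 pm

Apply Compton shift twice:

First scattering at θ₁ = 149°:
Δλ₁ = λ_C(1 - cos(149°))
Δλ₁ = 2.4263 × 1.8572
Δλ₁ = 4.5061 pm

After first scattering:
λ₁ = 15.0 + 4.5061 = 19.5061 pm

Second scattering at θ₂ = 164°:
Δλ₂ = λ_C(1 - cos(164°))
Δλ₂ = 2.4263 × 1.9613
Δλ₂ = 4.7586 pm

Final wavelength:
λ₂ = 19.5061 + 4.7586 = 24.2647 pm

Total shift: Δλ_total = 4.5061 + 4.7586 = 9.2647 pm

(Intermediate values are shown rounded; full precision is carried through to the final answer.)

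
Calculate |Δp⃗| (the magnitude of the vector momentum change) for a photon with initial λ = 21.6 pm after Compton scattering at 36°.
1.8770e-23 kg·m/s

Photon momentum magnitude is p = h/λ.

Initial momentum:
p₀ = h/λ = 6.6261e-34/2.1600e-11 = 3.0676e-23 kg·m/s

After scattering:
λ' = λ + Δλ = 21.6 + 0.4634 = 22.0634 pm
p' = h/λ' = 6.6261e-34/2.2063e-11 = 3.0032e-23 kg·m/s

Momentum is a vector; the scattered photon's direction makes angle θ = 36° with the incident direction. The magnitude of the vector change Δp⃗ = p⃗₀ − p⃗' is found from the law of cosines:
|Δp⃗|² = p₀² + p'² − 2p₀p'cos θ
|Δp⃗|² = (3.0676e-23)² + (3.0032e-23)² − 2·3.0676e-23·3.0032e-23·cos(36°)
|Δp⃗| = 1.8770e-23 kg·m/s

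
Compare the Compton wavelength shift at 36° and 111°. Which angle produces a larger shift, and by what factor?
111° produces the larger shift by a factor of 7.113

Calculate both shifts using Δλ = λ_C(1 - cos θ):

For θ₁ = 36°:
Δλ₁ = 2.4263 × (1 - cos(36°))
Δλ₁ = 2.4263 × 0.1910
Δλ₁ = 0.4634 pm

For θ₂ = 111°:
Δλ₂ = 2.4263 × (1 - cos(111°))
Δλ₂ = 2.4263 × 1.3584
Δλ₂ = 3.2958 pm

The 111° angle produces the larger shift.
Ratio: 3.2958/0.4634 = 7.113

(Intermediate values are shown rounded; full precision is carried through to the final answer.)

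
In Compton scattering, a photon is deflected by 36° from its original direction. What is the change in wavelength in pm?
0.4634 pm

Using the Compton scattering formula:
Δλ = λ_C(1 - cos θ)

where λ_C = h/(m_e·c) ≈ 2.4263 pm is the Compton wavelength of an electron.

For θ = 36°:
cos(36°) = 0.8090
1 - cos(36°) = 0.1910

Δλ = 2.4263 × 0.1910
Δλ = 0.4634 pm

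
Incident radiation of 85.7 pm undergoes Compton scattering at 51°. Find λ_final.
86.5994 pm

Using the Compton scattering formula:
λ' = λ + Δλ = λ + λ_C(1 - cos θ)

Given:
- Initial wavelength λ = 85.7 pm
- Scattering angle θ = 51°
- Compton wavelength λ_C ≈ 2.4263 pm

Calculate the shift:
Δλ = 2.4263 × (1 - cos(51°))
Δλ = 2.4263 × 0.3707
Δλ = 0.8994 pm

Final wavelength:
λ' = 85.7 + 0.8994 = 86.5994 pm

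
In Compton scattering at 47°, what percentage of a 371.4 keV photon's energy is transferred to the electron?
0.1877 (or 18.77%)

Calculate initial and final photon energies:

Initial: E₀ = 371.4 keV → λ₀ = 3.3383 pm
Compton shift: Δλ = 0.7716 pm
Final wavelength: λ' = 4.1099 pm
Final energy: E' = 301.6747 keV

Fractional energy loss:
(E₀ - E')/E₀ = (371.4000 - 301.6747)/371.4000
= 69.7253/371.4000
= 0.1877
= 18.77%

(Intermediate values are shown rounded; full precision is carried through to the final answer.)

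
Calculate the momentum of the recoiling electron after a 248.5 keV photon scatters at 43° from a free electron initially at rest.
9.2827e-23 kg·m/s

The electron is initially at rest, so by conservation of momentum:
p⃗_e = p⃗₀ − p⃗'  (incident photon momentum minus scattered photon momentum)

Photon momentum magnitudes (p = h/λ = E/c):
λ₀ = hc/E₀ = 4.9893 pm → p₀ = h/λ₀ = 1.3281e-22 kg·m/s
Δλ = λ_C(1 − cos 43°) = 0.6518 pm
λ' = 5.6411 pm → p' = h/λ' = 1.1746e-22 kg·m/s

The scattered photon makes angle θ = 43° with the incident direction, so by the law of cosines:
|p⃗_e|² = p₀² + p'² − 2p₀p'cos θ
|p⃗_e|² = (1.3281e-22)² + (1.1746e-22)² − 2·1.3281e-22·1.1746e-22·cos(43°)
|p⃗_e| = 9.2827e-23 kg·m/s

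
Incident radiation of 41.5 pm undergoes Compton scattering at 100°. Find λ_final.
44.3476 pm

Using the Compton scattering formula:
λ' = λ + Δλ = λ + λ_C(1 - cos θ)

Given:
- Initial wavelength λ = 41.5 pm
- Scattering angle θ = 100°
- Compton wavelength λ_C ≈ 2.4263 pm

Calculate the shift:
Δλ = 2.4263 × (1 - cos(100°))
Δλ = 2.4263 × 1.1736
Δλ = 2.8476 pm

Final wavelength:
λ' = 41.5 + 2.8476 = 44.3476 pm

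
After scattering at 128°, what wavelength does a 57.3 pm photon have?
61.2201 pm

Using the Compton scattering formula:
λ' = λ + Δλ = λ + λ_C(1 - cos θ)

Given:
- Initial wavelength λ = 57.3 pm
- Scattering angle θ = 128°
- Compton wavelength λ_C ≈ 2.4263 pm

Calculate the shift:
Δλ = 2.4263 × (1 - cos(128°))
Δλ = 2.4263 × 1.6157
Δλ = 3.9201 pm

Final wavelength:
λ' = 57.3 + 3.9201 = 61.2201 pm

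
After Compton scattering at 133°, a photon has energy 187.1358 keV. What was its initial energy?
487.2999 keV

Convert final energy to wavelength (hc ≈ 1239.842 keV·pm):
λ' = hc/E' = 1239.842 / 187.1358 = 6.6254 pm

Calculate the Compton shift:
Δλ = λ_C(1 - cos(133°))
Δλ = 2.4263 × (1 - cos(133°))
Δλ = 4.0810 pm

Initial wavelength:
λ = λ' - Δλ = 6.6254 - 4.0810 = 2.5443 pm

Initial energy:
E = hc/λ = 1239.842 / 2.5443 = 487.2999 keV

(Intermediate values are shown rounded; full precision is carried through to the final answer.)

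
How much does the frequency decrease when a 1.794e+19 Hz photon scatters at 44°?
7.024e+17 Hz (decrease)

Convert frequency to wavelength (c = 299792458 m/s):
λ₀ = c/f₀ = 299792458/1.794e+19 = 1.6710839e-11 m = 16.7108 pm

Calculate Compton shift:
Δλ = λ_C(1 - cos(44°)) = 0.6810 pm

Final wavelength:
λ' = λ₀ + Δλ = 16.7108 + 0.6810 = 17.3918 pm

Final frequency:
f' = c/λ' = 299792458/1.7391808e-11 = 1.7237567e+19 Hz

Frequency shift (decrease):
Δf = f₀ - f' = 1.794e+19 - 1.7237567e+19 = 7.024e+17 Hz

(Intermediate values are shown rounded; full precision is carried through to the final answer.)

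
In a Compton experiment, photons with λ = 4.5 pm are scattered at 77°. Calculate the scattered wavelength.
6.3805 pm

Using the Compton scattering formula:
λ' = λ + Δλ = λ + λ_C(1 - cos θ)

Given:
- Initial wavelength λ = 4.5 pm
- Scattering angle θ = 77°
- Compton wavelength λ_C ≈ 2.4263 pm

Calculate the shift:
Δλ = 2.4263 × (1 - cos(77°))
Δλ = 2.4263 × 0.7750
Δλ = 1.8805 pm

Final wavelength:
λ' = 4.5 + 1.8805 = 6.3805 pm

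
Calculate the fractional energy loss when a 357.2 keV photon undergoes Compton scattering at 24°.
0.0570 (or 5.70%)

Calculate initial and final photon energies:

Initial: E₀ = 357.2 keV → λ₀ = 3.4710 pm
Compton shift: Δλ = 0.2098 pm
Final wavelength: λ' = 3.6808 pm
Final energy: E' = 336.8433 keV

Fractional energy loss:
(E₀ - E')/E₀ = (357.2000 - 336.8433)/357.2000
= 20.3567/357.2000
= 0.0570
= 5.70%

(Intermediate values are shown rounded; full precision is carried through to the final answer.)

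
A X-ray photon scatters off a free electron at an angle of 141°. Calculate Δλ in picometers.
4.3119 pm

Using the Compton scattering formula:
Δλ = λ_C(1 - cos θ)

where λ_C = h/(m_e·c) ≈ 2.4263 pm is the Compton wavelength of an electron.

For θ = 141°:
cos(141°) = -0.7771
1 - cos(141°) = 1.7771

Δλ = 2.4263 × 1.7771
Δλ = 4.3119 pm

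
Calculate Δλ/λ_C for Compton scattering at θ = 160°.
1.9397 λ_C

The Compton shift formula is:
Δλ = λ_C(1 - cos θ)

Dividing both sides by λ_C:
Δλ/λ_C = 1 - cos θ

For θ = 160°:
Δλ/λ_C = 1 - cos(160°)
Δλ/λ_C = 1 - -0.9397
Δλ/λ_C = 1.9397

This means the shift is 1.9397 × λ_C = 4.7063 pm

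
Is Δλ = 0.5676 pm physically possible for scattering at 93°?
No, inconsistent

Calculate the expected shift for θ = 93°:

Δλ_expected = λ_C(1 - cos(93°))
Δλ_expected = 2.4263 × (1 - cos(93°))
Δλ_expected = 2.4263 × 1.0523
Δλ_expected = 2.5533 pm

Given shift: 0.5676 pm
Expected shift: 2.5533 pm
Difference: 1.9856 pm

The values do not match. The given shift corresponds to θ ≈ 40.0°, not 93°.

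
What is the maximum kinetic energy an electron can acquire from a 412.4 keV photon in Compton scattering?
254.6398 keV

Maximum energy transfer occurs at θ = 180° (backscattering).

Initial photon: E₀ = 412.4 keV → λ₀ = 3.0064 pm

Maximum Compton shift (at 180°):
Δλ_max = 2λ_C = 2 × 2.4263 = 4.8526 pm

Final wavelength:
λ' = 3.0064 + 4.8526 = 7.8590 pm

Minimum photon energy (maximum energy to electron):
E'_min = hc/λ' = 157.7602 keV

Maximum electron kinetic energy:
K_max = E₀ - E'_min = 412.4000 - 157.7602 = 254.6398 keV

(Intermediate values are shown rounded; full precision is carried through to the final answer.)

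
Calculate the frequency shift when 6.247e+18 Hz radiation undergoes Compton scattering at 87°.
2.856e+17 Hz (decrease)

Convert frequency to wavelength (c = 299792458 m/s):
λ₀ = c/f₀ = 299792458/6.247e+18 = 4.7989828e-11 m = 47.9898 pm

Calculate Compton shift:
Δλ = λ_C(1 - cos(87°)) = 2.2993 pm

Final wavelength:
λ' = λ₀ + Δλ = 47.9898 + 2.2993 = 50.2892 pm

Final frequency:
f' = c/λ' = 299792458/5.0289155e-11 = 5.9613739e+18 Hz

Frequency shift (decrease):
Δf = f₀ - f' = 6.247e+18 - 5.9613739e+18 = 2.856e+17 Hz

(Intermediate values are shown rounded; full precision is carried through to the final answer.)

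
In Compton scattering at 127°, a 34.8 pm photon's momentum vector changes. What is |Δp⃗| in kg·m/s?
3.2379e-23 kg·m/s

Photon momentum magnitude is p = h/λ.

Initial momentum:
p₀ = h/λ = 6.6261e-34/3.4800e-11 = 1.9040e-23 kg·m/s

After scattering:
λ' = λ + Δλ = 34.8 + 3.8865 = 38.6865 pm
p' = h/λ' = 6.6261e-34/3.8687e-11 = 1.7128e-23 kg·m/s

Momentum is a vector; the scattered photon's direction makes angle θ = 127° with the incident direction. The magnitude of the vector change Δp⃗ = p⃗₀ − p⃗' is found from the law of cosines:
|Δp⃗|² = p₀² + p'² − 2p₀p'cos θ
|Δp⃗|² = (1.9040e-23)² + (1.7128e-23)² − 2·1.9040e-23·1.7128e-23·cos(127°)
|Δp⃗| = 3.2379e-23 kg·m/s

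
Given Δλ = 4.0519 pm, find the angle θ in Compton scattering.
132.07°

From the Compton formula Δλ = λ_C(1 - cos θ), we can solve for θ:

cos θ = 1 - Δλ/λ_C

Given:
- Δλ = 4.0519 pm
- λ_C = h/(m_e·c) ≈ 2.42631024 pm

cos θ = 1 - 4.0519/2.42631024
cos θ = 1 - 1.669984
cos θ = -0.669984

θ = arccos(-0.669984)
θ = 132.07°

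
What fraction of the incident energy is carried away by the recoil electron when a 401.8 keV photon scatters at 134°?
0.5713 (or 57.13%)

Calculate initial and final photon energies:

Initial: E₀ = 401.8 keV → λ₀ = 3.0857 pm
Compton shift: Δλ = 4.1118 pm
Final wavelength: λ' = 7.1975 pm
Final energy: E' = 172.2604 keV

Fractional energy loss:
(E₀ - E')/E₀ = (401.8000 - 172.2604)/401.8000
= 229.5396/401.8000
= 0.5713
= 57.13%

(Intermediate values are shown rounded; full precision is carried through to the final answer.)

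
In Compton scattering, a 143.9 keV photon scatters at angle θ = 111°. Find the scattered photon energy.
104.0850 keV

First convert energy to wavelength:
λ = hc/E, with hc ≈ 1239.842 keV·pm (i.e. 1239.842 eV·nm)

For E = 143.9 keV = 143900 eV:
λ = 1239.842 keV·pm / 143.9 keV
λ = 8.6160 pm

Calculate the Compton shift:
Δλ = λ_C(1 - cos(111°)) = 2.4263 × 1.3584
Δλ = 3.2958 pm

Final wavelength:
λ' = 8.6160 + 3.2958 = 11.9118 pm

Final energy:
E' = hc/λ' = 1239.842 / 11.9118 = 104.0850 keV

(Intermediate values are shown rounded; full precision is carried through to the final answer.)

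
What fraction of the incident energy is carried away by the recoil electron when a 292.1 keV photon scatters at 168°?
0.5307 (or 53.07%)

Calculate initial and final photon energies:

Initial: E₀ = 292.1 keV → λ₀ = 4.2446 pm
Compton shift: Δλ = 4.7996 pm
Final wavelength: λ' = 9.0442 pm
Final energy: E' = 137.0873 keV

Fractional energy loss:
(E₀ - E')/E₀ = (292.1000 - 137.0873)/292.1000
= 155.0127/292.1000
= 0.5307
= 53.07%

(Intermediate values are shown rounded; full precision is carried through to the final answer.)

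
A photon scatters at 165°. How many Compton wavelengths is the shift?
1.9659 λ_C

The Compton shift formula is:
Δλ = λ_C(1 - cos θ)

Dividing both sides by λ_C:
Δλ/λ_C = 1 - cos θ

For θ = 165°:
Δλ/λ_C = 1 - cos(165°)
Δλ/λ_C = 1 - -0.9659
Δλ/λ_C = 1.9659

This means the shift is 1.9659 × λ_C = 4.7699 pm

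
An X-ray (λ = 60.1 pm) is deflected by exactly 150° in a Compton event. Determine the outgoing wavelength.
64.6276 pm

Using the Compton formula: λ' = λ + λ_C(1 − cos θ)

For θ = 150°, cos θ = -√3/2 (exact) ≈ -0.8660, so:
1 − cos 150° = 1 − (-√3/2) ≈ 1.8660

Δλ = λ_C × 1.8660 = 2.4263 × 1.8660 = 4.5276 pm

λ' = 60.1 + 4.5276 = 64.6276 pm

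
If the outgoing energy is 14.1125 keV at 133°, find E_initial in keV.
14.8000 keV

Convert final energy to wavelength (hc ≈ 1239.842 keV·pm):
λ' = hc/E' = 1239.842 / 14.1125 = 87.8542 pm

Calculate the Compton shift:
Δλ = λ_C(1 - cos(133°))
Δλ = 2.4263 × (1 - cos(133°))
Δλ = 4.0810 pm

Initial wavelength:
λ = λ' - Δλ = 87.8542 - 4.0810 = 83.7731 pm

Initial energy:
E = hc/λ = 1239.842 / 83.7731 = 14.8000 keV

(Intermediate values are shown rounded; full precision is carried through to the final answer.)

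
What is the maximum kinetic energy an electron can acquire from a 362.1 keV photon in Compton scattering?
212.3001 keV

Maximum energy transfer occurs at θ = 180° (backscattering).

Initial photon: E₀ = 362.1 keV → λ₀ = 3.4240 pm

Maximum Compton shift (at 180°):
Δλ_max = 2λ_C = 2 × 2.4263 = 4.8526 pm

Final wavelength:
λ' = 3.4240 + 4.8526 = 8.2767 pm

Minimum photon energy (maximum energy to electron):
E'_min = hc/λ' = 149.7999 keV

Maximum electron kinetic energy:
K_max = E₀ - E'_min = 362.1000 - 149.7999 = 212.3001 keV

(Intermediate values are shown rounded; full precision is carried through to the final answer.)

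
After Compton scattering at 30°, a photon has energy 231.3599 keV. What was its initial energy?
246.3001 keV

Convert final energy to wavelength (hc ≈ 1239.842 keV·pm):
λ' = hc/E' = 1239.842 / 231.3599 = 5.3589 pm

Calculate the Compton shift:
Δλ = λ_C(1 - cos(30°))
Δλ = 2.4263 × (1 - cos(30°))
Δλ = 0.3251 pm

Initial wavelength:
λ = λ' - Δλ = 5.3589 - 0.3251 = 5.0339 pm

Initial energy:
E = hc/λ = 1239.842 / 5.0339 = 246.3001 keV

(Intermediate values are shown rounded; full precision is carried through to the final answer.)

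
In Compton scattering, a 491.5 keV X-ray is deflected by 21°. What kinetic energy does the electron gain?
29.5140 keV

By energy conservation: K_e = E_initial - E_final

First find the scattered photon energy:
Initial wavelength: λ = hc/E = 2.5226 pm
Compton shift: Δλ = λ_C(1 - cos(21°)) = 0.1612 pm
Final wavelength: λ' = 2.5226 + 0.1612 = 2.6837 pm
Final photon energy: E' = hc/λ' = 461.9860 keV

Electron kinetic energy:
K_e = E - E' = 491.5000 - 461.9860 = 29.5140 keV

(Intermediate values are shown rounded; full precision is carried through to the final answer.)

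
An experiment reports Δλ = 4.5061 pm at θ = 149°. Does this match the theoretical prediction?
Yes, consistent

Calculate the expected shift for θ = 149°:

Δλ_expected = λ_C(1 - cos(149°))
Δλ_expected = 2.4263 × (1 - cos(149°))
Δλ_expected = 2.4263 × 1.8572
Δλ_expected = 4.5061 pm

Given shift: 4.5061 pm
Expected shift: 4.5061 pm
Difference: 0.0000 pm

The values match. This is consistent with Compton scattering at the stated angle.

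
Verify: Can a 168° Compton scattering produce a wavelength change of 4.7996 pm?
Yes, consistent

Calculate the expected shift for θ = 168°:

Δλ_expected = λ_C(1 - cos(168°))
Δλ_expected = 2.4263 × (1 - cos(168°))
Δλ_expected = 2.4263 × 1.9781
Δλ_expected = 4.7996 pm

Given shift: 4.7996 pm
Expected shift: 4.7996 pm
Difference: 0.0000 pm

The values match. This is consistent with Compton scattering at the stated angle.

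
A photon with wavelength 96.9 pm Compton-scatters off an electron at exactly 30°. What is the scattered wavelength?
97.2251 pm

Using the Compton formula: λ' = λ + λ_C(1 − cos θ)

For θ = 30°, cos θ = √3/2 (exact) ≈ 0.8660, so:
1 − cos 30° = 1 − (√3/2) ≈ 0.1340

Δλ = λ_C × 0.1340 = 2.4263 × 0.1340 = 0.3251 pm

λ' = 96.9 + 0.3251 = 97.2251 pm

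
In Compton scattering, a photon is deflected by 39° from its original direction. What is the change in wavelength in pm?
0.5407 pm

Using the Compton scattering formula:
Δλ = λ_C(1 - cos θ)

where λ_C = h/(m_e·c) ≈ 2.4263 pm is the Compton wavelength of an electron.

For θ = 39°:
cos(39°) = 0.7771
1 - cos(39°) = 0.2229

Δλ = 2.4263 × 0.2229
Δλ = 0.5407 pm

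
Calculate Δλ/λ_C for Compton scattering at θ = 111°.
1.3584 λ_C

The Compton shift formula is:
Δλ = λ_C(1 - cos θ)

Dividing both sides by λ_C:
Δλ/λ_C = 1 - cos θ

For θ = 111°:
Δλ/λ_C = 1 - cos(111°)
Δλ/λ_C = 1 - -0.3584
Δλ/λ_C = 1.3584

This means the shift is 1.3584 × λ_C = 3.2958 pm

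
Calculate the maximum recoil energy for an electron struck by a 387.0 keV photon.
233.1037 keV

Maximum energy transfer occurs at θ = 180° (backscattering).

Initial photon: E₀ = 387.0 keV → λ₀ = 3.2037 pm

Maximum Compton shift (at 180°):
Δλ_max = 2λ_C = 2 × 2.4263 = 4.8526 pm

Final wavelength:
λ' = 3.2037 + 4.8526 = 8.0563 pm

Minimum photon energy (maximum energy to electron):
E'_min = hc/λ' = 153.8963 keV

Maximum electron kinetic energy:
K_max = E₀ - E'_min = 387.0000 - 153.8963 = 233.1037 keV

(Intermediate values are shown rounded; full precision is carried through to the final answer.)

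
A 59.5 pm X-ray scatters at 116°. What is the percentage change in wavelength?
5.8654%

Calculate the Compton shift:
Δλ = λ_C(1 - cos(116°))
Δλ = 2.4263 × (1 - cos(116°))
Δλ = 2.4263 × 1.4384
Δλ = 3.4899 pm

Percentage change:
(Δλ/λ₀) × 100 = (3.4899/59.5) × 100
= 5.8654%

(Intermediate values are shown rounded; full precision is carried through to the final answer.)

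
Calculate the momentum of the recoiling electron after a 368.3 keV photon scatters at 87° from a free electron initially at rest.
2.2363e-22 kg·m/s

The electron is initially at rest, so by conservation of momentum:
p⃗_e = p⃗₀ − p⃗'  (incident photon momentum minus scattered photon momentum)

Photon momentum magnitudes (p = h/λ = E/c):
λ₀ = hc/E₀ = 3.3664 pm → p₀ = h/λ₀ = 1.9683e-22 kg·m/s
Δλ = λ_C(1 − cos 87°) = 2.2993 pm
λ' = 5.6657 pm → p' = h/λ' = 1.1695e-22 kg·m/s

The scattered photon makes angle θ = 87° with the incident direction, so by the law of cosines:
|p⃗_e|² = p₀² + p'² − 2p₀p'cos θ
|p⃗_e|² = (1.9683e-22)² + (1.1695e-22)² − 2·1.9683e-22·1.1695e-22·cos(87°)
|p⃗_e| = 2.2363e-22 kg·m/s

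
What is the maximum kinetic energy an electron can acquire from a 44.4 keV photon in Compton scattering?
6.5734 keV

Maximum energy transfer occurs at θ = 180° (backscattering).

Initial photon: E₀ = 44.4 keV → λ₀ = 27.9244 pm

Maximum Compton shift (at 180°):
Δλ_max = 2λ_C = 2 × 2.4263 = 4.8526 pm

Final wavelength:
λ' = 27.9244 + 4.8526 = 32.7770 pm

Minimum photon energy (maximum energy to electron):
E'_min = hc/λ' = 37.8266 keV

Maximum electron kinetic energy:
K_max = E₀ - E'_min = 44.4000 - 37.8266 = 6.5734 keV

(Intermediate values are shown rounded; full precision is carried through to the final answer.)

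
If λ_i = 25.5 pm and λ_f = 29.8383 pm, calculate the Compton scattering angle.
142.00°

First find the wavelength shift:
Δλ = λ' - λ = 29.8383 - 25.5 = 4.3383 pm

Using Δλ = λ_C(1 - cos θ), with λ_C = h/(m_e·c) ≈ 2.42631024 pm:
cos θ = 1 - Δλ/λ_C
cos θ = 1 - 4.3383/2.42631024
cos θ = -0.788024

θ = arccos(-0.788024)
θ = 142.00°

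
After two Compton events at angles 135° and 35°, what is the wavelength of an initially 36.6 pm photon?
41.1808 pm

Apply Compton shift twice:

First scattering at θ₁ = 135°:
Δλ₁ = λ_C(1 - cos(135°))
Δλ₁ = 2.4263 × 1.7071
Δλ₁ = 4.1420 pm

After first scattering:
λ₁ = 36.6 + 4.1420 = 40.7420 pm

Second scattering at θ₂ = 35°:
Δλ₂ = λ_C(1 - cos(35°))
Δλ₂ = 2.4263 × 0.1808
Δλ₂ = 0.4388 pm

Final wavelength:
λ₂ = 40.7420 + 0.4388 = 41.1808 pm

Total shift: Δλ_total = 4.1420 + 0.4388 = 4.5808 pm

(Intermediate values are shown rounded; full precision is carried through to the final answer.)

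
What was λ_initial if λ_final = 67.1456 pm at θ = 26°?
66.9000 pm

From λ' = λ + Δλ, we have λ = λ' - Δλ

First calculate the Compton shift:
Δλ = λ_C(1 - cos θ)
Δλ = 2.4263 × (1 - cos(26°))
Δλ = 2.4263 × 0.1012
Δλ = 0.2456 pm

Initial wavelength:
λ = λ' - Δλ
λ = 67.1456 - 0.2456
λ = 66.9000 pm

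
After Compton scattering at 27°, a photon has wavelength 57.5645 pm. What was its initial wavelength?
57.3000 pm

From λ' = λ + Δλ, we have λ = λ' - Δλ

First calculate the Compton shift:
Δλ = λ_C(1 - cos θ)
Δλ = 2.4263 × (1 - cos(27°))
Δλ = 2.4263 × 0.1090
Δλ = 0.2645 pm

Initial wavelength:
λ = λ' - Δλ
λ = 57.5645 - 0.2645
λ = 57.3000 pm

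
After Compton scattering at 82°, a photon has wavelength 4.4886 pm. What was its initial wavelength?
2.4000 pm

From λ' = λ + Δλ, we have λ = λ' - Δλ

First calculate the Compton shift:
Δλ = λ_C(1 - cos θ)
Δλ = 2.4263 × (1 - cos(82°))
Δλ = 2.4263 × 0.8608
Δλ = 2.0886 pm

Initial wavelength:
λ = λ' - Δλ
λ = 4.4886 - 2.0886
λ = 2.4000 pm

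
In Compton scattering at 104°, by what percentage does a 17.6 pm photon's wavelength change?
17.1210%

Calculate the Compton shift:
Δλ = λ_C(1 - cos(104°))
Δλ = 2.4263 × (1 - cos(104°))
Δλ = 2.4263 × 1.2419
Δλ = 3.0133 pm

Percentage change:
(Δλ/λ₀) × 100 = (3.0133/17.6) × 100
= 17.1210%

(Intermediate values are shown rounded; full precision is carried through to the final answer.)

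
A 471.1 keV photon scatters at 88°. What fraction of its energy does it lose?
0.4708 (or 47.08%)

Calculate initial and final photon energies:

Initial: E₀ = 471.1 keV → λ₀ = 2.6318 pm
Compton shift: Δλ = 2.3416 pm
Final wavelength: λ' = 4.9734 pm
Final energy: E' = 249.2929 keV

Fractional energy loss:
(E₀ - E')/E₀ = (471.1000 - 249.2929)/471.1000
= 221.8071/471.1000
= 0.4708
= 47.08%

(Intermediate values are shown rounded; full precision is carried through to the final answer.)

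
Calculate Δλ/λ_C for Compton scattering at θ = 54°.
0.4122 λ_C

The Compton shift formula is:
Δλ = λ_C(1 - cos θ)

Dividing both sides by λ_C:
Δλ/λ_C = 1 - cos θ

For θ = 54°:
Δλ/λ_C = 1 - cos(54°)
Δλ/λ_C = 1 - 0.5878
Δλ/λ_C = 0.4122

This means the shift is 0.4122 × λ_C = 1.0002 pm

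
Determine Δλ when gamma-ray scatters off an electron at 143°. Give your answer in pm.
4.3640 pm

Using the Compton scattering formula:
Δλ = λ_C(1 - cos θ)

where λ_C = h/(m_e·c) ≈ 2.4263 pm is the Compton wavelength of an electron.

For θ = 143°:
cos(143°) = -0.7986
1 - cos(143°) = 1.7986

Δλ = 2.4263 × 1.7986
Δλ = 4.3640 pm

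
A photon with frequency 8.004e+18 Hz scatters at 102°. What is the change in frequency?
5.808e+17 Hz (decrease)

Convert frequency to wavelength (c = 299792458 m/s):
λ₀ = c/f₀ = 299792458/8.004e+18 = 3.7455330e-11 m = 37.4553 pm

Calculate Compton shift:
Δλ = λ_C(1 - cos(102°)) = 2.9308 pm

Final wavelength:
λ' = λ₀ + Δλ = 37.4553 + 2.9308 = 40.3861 pm

Final frequency:
f' = c/λ' = 299792458/4.0386098e-11 = 7.4231598e+18 Hz

Frequency shift (decrease):
Δf = f₀ - f' = 8.004e+18 - 7.4231598e+18 = 5.808e+17 Hz

(Intermediate values are shown rounded; full precision is carried through to the final answer.)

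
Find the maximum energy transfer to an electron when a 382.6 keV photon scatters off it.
229.4043 keV

Maximum energy transfer occurs at θ = 180° (backscattering).

Initial photon: E₀ = 382.6 keV → λ₀ = 3.2406 pm

Maximum Compton shift (at 180°):
Δλ_max = 2λ_C = 2 × 2.4263 = 4.8526 pm

Final wavelength:
λ' = 3.2406 + 4.8526 = 8.0932 pm

Minimum photon energy (maximum energy to electron):
E'_min = hc/λ' = 153.1957 keV

Maximum electron kinetic energy:
K_max = E₀ - E'_min = 382.6000 - 153.1957 = 229.4043 keV

(Intermediate values are shown rounded; full precision is carried through to the final answer.)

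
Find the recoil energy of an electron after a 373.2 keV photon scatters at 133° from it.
205.7271 keV

By energy conservation: K_e = E_initial - E_final

First find the scattered photon energy:
Initial wavelength: λ = hc/E = 3.3222 pm
Compton shift: Δλ = λ_C(1 - cos(133°)) = 4.0810 pm
Final wavelength: λ' = 3.3222 + 4.0810 = 7.4032 pm
Final photon energy: E' = hc/λ' = 167.4729 keV

Electron kinetic energy:
K_e = E - E' = 373.2000 - 167.4729 = 205.7271 keV

(Intermediate values are shown rounded; full precision is carried through to the final answer.)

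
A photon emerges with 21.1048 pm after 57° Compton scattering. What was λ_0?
20.0000 pm

From λ' = λ + Δλ, we have λ = λ' - Δλ

First calculate the Compton shift:
Δλ = λ_C(1 - cos θ)
Δλ = 2.4263 × (1 - cos(57°))
Δλ = 2.4263 × 0.4554
Δλ = 1.1048 pm

Initial wavelength:
λ = λ' - Δλ
λ = 21.1048 - 1.1048
λ = 20.0000 pm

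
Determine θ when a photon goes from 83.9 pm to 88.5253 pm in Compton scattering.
155.00°

First find the wavelength shift:
Δλ = λ' - λ = 88.5253 - 83.9 = 4.6253 pm

Using Δλ = λ_C(1 - cos θ), with λ_C = h/(m_e·c) ≈ 2.42631024 pm:
cos θ = 1 - Δλ/λ_C
cos θ = 1 - 4.6253/2.42631024
cos θ = -0.906310

θ = arccos(-0.906310)
θ = 155.00°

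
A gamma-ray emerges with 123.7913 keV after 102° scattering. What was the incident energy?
174.9999 keV

Convert final energy to wavelength (hc ≈ 1239.842 keV·pm):
λ' = hc/E' = 1239.842 / 123.7913 = 10.0156 pm

Calculate the Compton shift:
Δλ = λ_C(1 - cos(102°))
Δλ = 2.4263 × (1 - cos(102°))
Δλ = 2.9308 pm

Initial wavelength:
λ = λ' - Δλ = 10.0156 - 2.9308 = 7.0848 pm

Initial energy:
E = hc/λ = 1239.842 / 7.0848 = 174.9999 keV

(Intermediate values are shown rounded; full precision is carried through to the final answer.)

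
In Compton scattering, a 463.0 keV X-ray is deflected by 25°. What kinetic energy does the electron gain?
36.2292 keV

By energy conservation: K_e = E_initial - E_final

First find the scattered photon energy:
Initial wavelength: λ = hc/E = 2.6778 pm
Compton shift: Δλ = λ_C(1 - cos(25°)) = 0.2273 pm
Final wavelength: λ' = 2.6778 + 0.2273 = 2.9052 pm
Final photon energy: E' = hc/λ' = 426.7708 keV

Electron kinetic energy:
K_e = E - E' = 463.0000 - 426.7708 = 36.2292 keV

(Intermediate values are shown rounded; full precision is carried through to the final answer.)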